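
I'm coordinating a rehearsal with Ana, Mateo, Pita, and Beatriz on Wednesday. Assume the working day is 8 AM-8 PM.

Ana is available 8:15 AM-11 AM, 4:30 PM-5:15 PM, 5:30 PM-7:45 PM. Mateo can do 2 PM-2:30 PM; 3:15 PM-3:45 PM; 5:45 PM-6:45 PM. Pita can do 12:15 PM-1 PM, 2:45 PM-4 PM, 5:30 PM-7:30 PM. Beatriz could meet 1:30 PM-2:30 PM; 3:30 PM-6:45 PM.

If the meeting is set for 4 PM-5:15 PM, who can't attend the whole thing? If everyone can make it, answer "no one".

Ana, Mateo, Pita

Ana: not fully free for 16:00-17:15. Mateo: not fully free for 16:00-17:15. Pita: not fully free for 16:00-17:15. Beatriz: free for 16:00-17:15.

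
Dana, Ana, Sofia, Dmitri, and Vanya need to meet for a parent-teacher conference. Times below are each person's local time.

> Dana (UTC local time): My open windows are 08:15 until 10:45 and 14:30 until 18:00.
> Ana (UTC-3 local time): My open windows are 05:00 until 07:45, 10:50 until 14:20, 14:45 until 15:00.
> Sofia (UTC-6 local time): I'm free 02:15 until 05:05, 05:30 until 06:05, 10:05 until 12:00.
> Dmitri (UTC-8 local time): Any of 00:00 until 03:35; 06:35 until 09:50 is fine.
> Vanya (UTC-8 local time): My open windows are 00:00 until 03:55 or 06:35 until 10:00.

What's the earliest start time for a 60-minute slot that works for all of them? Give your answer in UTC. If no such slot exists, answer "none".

Dana in UTC: 08:15-10:45, 14:30-18:00.
Ana in UTC: 08:00-10:45, 13:50-17:20, 17:45-18:00 (add 3h to convert from UTC-3).
Sofia in UTC: 08:15-11:05, 11:30-12:05, 16:05-18:00 (add 6h to convert from UTC-6).
Dmitri in UTC: 08:00-11:35, 14:35-17:50 (add 8h to convert from UTC-8).
Vanya in UTC: 08:00-11:55, 14:35-18:00 (add 8h to convert from UTC-8).
Dana ∩ Ana: 08:15-10:45, 14:30-17:20, 17:45-18:00.
Dana ∩ Ana ∩ Sofia: 08:15-10:45, 16:05-17:20, 17:45-18:00.
Dana ∩ Ana ∩ Sofia ∩ Dmitri: 08:15-10:45, 16:05-17:20, 17:45-17:50.
Dana ∩ Ana ∩ Sofia ∩ Dmitri ∩ Vanya: 08:15-10:45, 16:05-17:20, 17:45-17:50.
The first common window of at least 60 minutes is 08:15-10:45, so the earliest start is 08:15.

08:15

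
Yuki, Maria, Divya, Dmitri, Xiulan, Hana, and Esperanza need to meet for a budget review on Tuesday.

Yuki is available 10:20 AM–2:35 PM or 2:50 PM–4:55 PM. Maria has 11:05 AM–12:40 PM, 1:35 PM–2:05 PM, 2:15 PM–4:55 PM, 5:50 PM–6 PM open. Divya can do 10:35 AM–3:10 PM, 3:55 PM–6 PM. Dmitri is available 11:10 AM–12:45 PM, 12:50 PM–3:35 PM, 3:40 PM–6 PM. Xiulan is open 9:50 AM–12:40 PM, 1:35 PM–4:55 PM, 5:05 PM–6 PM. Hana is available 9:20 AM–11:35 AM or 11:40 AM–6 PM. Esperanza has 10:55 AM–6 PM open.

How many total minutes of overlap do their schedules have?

215

Yuki ∩ Maria: 11:05-12:40, 13:35-14:05, 14:15-14:35, 14:50-16:55.
Yuki ∩ Maria ∩ Divya: 11:05-12:40, 13:35-14:05, 14:15-14:35, 14:50-15:10, 15:55-16:55.
Yuki ∩ Maria ∩ Divya ∩ Dmitri: 11:10-12:40, 13:35-14:05, 14:15-14:35, 14:50-15:10, 15:55-16:55.
Yuki ∩ Maria ∩ Divya ∩ Dmitri ∩ Xiulan: 11:10-12:40, 13:35-14:05, 14:15-14:35, 14:50-15:10, 15:55-16:55.
Yuki ∩ Maria ∩ Divya ∩ Dmitri ∩ Xiulan ∩ Hana: 11:10-11:35, 11:40-12:40, 13:35-14:05, 14:15-14:35, 14:50-15:10, 15:55-16:55.
Yuki ∩ Maria ∩ Divya ∩ Dmitri ∩ Xiulan ∩ Hana ∩ Esperanza: 11:10-11:35, 11:40-12:40, 13:35-14:05, 14:15-14:35, 14:50-15:10, 15:55-16:55.
Summing the common windows: 25 + 60 + 30 + 20 + 20 + 60 = 215 minutes.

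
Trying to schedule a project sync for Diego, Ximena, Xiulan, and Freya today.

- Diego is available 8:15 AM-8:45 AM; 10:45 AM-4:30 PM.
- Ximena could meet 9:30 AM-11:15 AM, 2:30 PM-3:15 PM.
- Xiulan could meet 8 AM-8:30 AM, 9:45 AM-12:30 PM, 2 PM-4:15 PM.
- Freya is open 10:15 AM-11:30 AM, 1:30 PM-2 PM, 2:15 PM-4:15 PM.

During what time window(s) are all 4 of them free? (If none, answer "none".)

10:45-11:15, 14:30-15:15

Diego ∩ Ximena: 10:45-11:15, 14:30-15:15.
Diego ∩ Ximena ∩ Xiulan: 10:45-11:15, 14:30-15:15.
Diego ∩ Ximena ∩ Xiulan ∩ Freya: 10:45-11:15, 14:30-15:15.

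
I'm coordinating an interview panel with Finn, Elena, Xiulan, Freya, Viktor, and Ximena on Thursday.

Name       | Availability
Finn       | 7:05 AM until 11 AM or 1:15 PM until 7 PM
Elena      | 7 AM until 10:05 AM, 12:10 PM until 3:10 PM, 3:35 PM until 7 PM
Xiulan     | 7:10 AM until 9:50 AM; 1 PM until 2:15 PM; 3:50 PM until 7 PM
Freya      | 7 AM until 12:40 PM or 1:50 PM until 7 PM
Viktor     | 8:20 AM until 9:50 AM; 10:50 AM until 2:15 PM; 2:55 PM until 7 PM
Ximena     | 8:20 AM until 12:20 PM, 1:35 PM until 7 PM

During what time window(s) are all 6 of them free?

Finn ∩ Elena: 07:05-10:05, 13:15-15:10, 15:35-19:00.
Finn ∩ Elena ∩ Xiulan: 07:10-09:50, 13:15-14:15, 15:50-19:00.
Finn ∩ Elena ∩ Xiulan ∩ Freya: 07:10-09:50, 13:50-14:15, 15:50-19:00.
Finn ∩ Elena ∩ Xiulan ∩ Freya ∩ Viktor: 08:20-09:50, 13:50-14:15, 15:50-19:00.
Finn ∩ Elena ∩ Xiulan ∩ Freya ∩ Viktor ∩ Ximena: 08:20-09:50, 13:50-14:15, 15:50-19:00.
Those are the intersection windows.

08:20-09:50, 13:50-14:15, 15:50-19:00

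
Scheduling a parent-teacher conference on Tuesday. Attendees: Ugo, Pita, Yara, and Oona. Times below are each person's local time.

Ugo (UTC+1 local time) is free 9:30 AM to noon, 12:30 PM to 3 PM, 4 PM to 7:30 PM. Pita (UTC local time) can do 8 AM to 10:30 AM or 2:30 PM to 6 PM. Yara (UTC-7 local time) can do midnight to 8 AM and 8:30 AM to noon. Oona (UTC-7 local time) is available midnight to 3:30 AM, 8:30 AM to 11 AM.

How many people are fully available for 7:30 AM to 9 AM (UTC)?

Ugo in UTC: 08:30-11:00, 11:30-14:00, 15:00-18:30 (subtract 1h to convert from UTC+1).
Pita in UTC: 08:00-10:30, 14:30-18:00.
Yara in UTC: 07:00-15:00, 15:30-19:00 (add 7h to convert from UTC-7).
Oona in UTC: 07:00-10:30, 15:30-18:00 (add 7h to convert from UTC-7).
Yara and Oona can make the full 07:30-09:00 slot — that's 2.

2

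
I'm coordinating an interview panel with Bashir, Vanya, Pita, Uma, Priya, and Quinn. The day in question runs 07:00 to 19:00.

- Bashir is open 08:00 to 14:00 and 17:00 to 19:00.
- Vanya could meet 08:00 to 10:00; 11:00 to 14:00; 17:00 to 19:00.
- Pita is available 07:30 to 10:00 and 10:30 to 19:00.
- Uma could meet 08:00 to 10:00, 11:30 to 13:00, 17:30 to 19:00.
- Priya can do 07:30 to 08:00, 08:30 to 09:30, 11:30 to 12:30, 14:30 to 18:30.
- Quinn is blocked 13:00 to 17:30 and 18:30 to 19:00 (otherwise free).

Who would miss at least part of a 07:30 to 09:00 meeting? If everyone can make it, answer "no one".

Bashir, Priya, Uma, Vanya

Bashir free: 08:00-14:00, 17:00-19:00.
Vanya free: 08:00-10:00, 11:00-14:00, 17:00-19:00.
Pita free: 07:30-10:00, 10:30-19:00.
Uma free: 08:00-10:00, 11:30-13:00, 17:30-19:00.
Priya free: 07:30-08:00, 08:30-09:30, 11:30-12:30, 14:30-18:30.
Quinn free: 07:00-13:00, 17:30-18:30 (invert busy blocks within the working day).
Bashir: not fully free for 07:30-09:00. Vanya: not fully free for 07:30-09:00. Pita: free for 07:30-09:00. Uma: not fully free for 07:30-09:00. Priya: not fully free for 07:30-09:00. Quinn: free for 07:30-09:00.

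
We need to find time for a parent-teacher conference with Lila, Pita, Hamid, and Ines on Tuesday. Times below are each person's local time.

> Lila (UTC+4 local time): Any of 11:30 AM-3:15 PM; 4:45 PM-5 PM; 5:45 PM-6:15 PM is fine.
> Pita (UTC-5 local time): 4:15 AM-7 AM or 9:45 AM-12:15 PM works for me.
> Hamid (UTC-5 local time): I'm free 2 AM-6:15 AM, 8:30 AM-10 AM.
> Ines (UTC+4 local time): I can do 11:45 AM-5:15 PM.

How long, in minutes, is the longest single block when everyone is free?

120

Lila in UTC: 07:30-11:15, 12:45-13:00, 13:45-14:15 (subtract 4h to convert from UTC+4).
Pita in UTC: 09:15-12:00, 14:45-17:15 (add 5h to convert from UTC-5).
Hamid in UTC: 07:00-11:15, 13:30-15:00 (add 5h to convert from UTC-5).
Ines in UTC: 07:45-13:15 (subtract 4h to convert from UTC+4).
Lila ∩ Pita: 09:15-11:15.
Lila ∩ Pita ∩ Hamid: 09:15-11:15.
Lila ∩ Pita ∩ Hamid ∩ Ines: 09:15-11:15.
The longest is 09:15-11:15 at 120 minutes.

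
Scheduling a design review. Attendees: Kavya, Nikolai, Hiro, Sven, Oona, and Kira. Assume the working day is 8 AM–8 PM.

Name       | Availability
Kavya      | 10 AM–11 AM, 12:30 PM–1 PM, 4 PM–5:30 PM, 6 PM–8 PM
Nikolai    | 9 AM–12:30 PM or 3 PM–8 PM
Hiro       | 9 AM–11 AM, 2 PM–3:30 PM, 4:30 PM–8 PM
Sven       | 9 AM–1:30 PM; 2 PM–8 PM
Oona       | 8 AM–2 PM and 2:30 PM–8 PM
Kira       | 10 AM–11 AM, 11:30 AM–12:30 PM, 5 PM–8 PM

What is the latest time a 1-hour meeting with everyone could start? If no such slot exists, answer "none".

Kavya ∩ Nikolai: 10:00-11:00, 16:00-17:30, 18:00-20:00.
Kavya ∩ Nikolai ∩ Hiro: 10:00-11:00, 16:30-17:30, 18:00-20:00.
Kavya ∩ Nikolai ∩ Hiro ∩ Sven: 10:00-11:00, 16:30-17:30, 18:00-20:00.
Kavya ∩ Nikolai ∩ Hiro ∩ Sven ∩ Oona: 10:00-11:00, 16:30-17:30, 18:00-20:00.
Kavya ∩ Nikolai ∩ Hiro ∩ Sven ∩ Oona ∩ Kira: 10:00-11:00, 17:00-17:30, 18:00-20:00.
The last common window of at least 60 minutes is 18:00-20:00; a 60-minute meeting can start as late as 19:00 and still end by 20:00.

19:00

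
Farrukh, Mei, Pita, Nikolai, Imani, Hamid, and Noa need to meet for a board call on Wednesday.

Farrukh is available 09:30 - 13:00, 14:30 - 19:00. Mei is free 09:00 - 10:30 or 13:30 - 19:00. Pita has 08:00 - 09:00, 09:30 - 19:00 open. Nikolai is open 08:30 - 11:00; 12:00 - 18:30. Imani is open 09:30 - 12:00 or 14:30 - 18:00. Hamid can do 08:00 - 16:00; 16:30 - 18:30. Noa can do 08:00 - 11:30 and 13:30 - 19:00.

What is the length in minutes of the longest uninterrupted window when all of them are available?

Farrukh ∩ Mei: 09:30-10:30, 14:30-19:00.
Farrukh ∩ Mei ∩ Pita: 09:30-10:30, 14:30-19:00.
Farrukh ∩ Mei ∩ Pita ∩ Nikolai: 09:30-10:30, 14:30-18:30.
Farrukh ∩ Mei ∩ Pita ∩ Nikolai ∩ Imani: 09:30-10:30, 14:30-18:00.
Farrukh ∩ Mei ∩ Pita ∩ Nikolai ∩ Imani ∩ Hamid: 09:30-10:30, 14:30-16:00, 16:30-18:00.
Farrukh ∩ Mei ∩ Pita ∩ Nikolai ∩ Imani ∩ Hamid ∩ Noa: 09:30-10:30, 14:30-16:00, 16:30-18:00.
The longest is 14:30-16:00 at 90 minutes.

90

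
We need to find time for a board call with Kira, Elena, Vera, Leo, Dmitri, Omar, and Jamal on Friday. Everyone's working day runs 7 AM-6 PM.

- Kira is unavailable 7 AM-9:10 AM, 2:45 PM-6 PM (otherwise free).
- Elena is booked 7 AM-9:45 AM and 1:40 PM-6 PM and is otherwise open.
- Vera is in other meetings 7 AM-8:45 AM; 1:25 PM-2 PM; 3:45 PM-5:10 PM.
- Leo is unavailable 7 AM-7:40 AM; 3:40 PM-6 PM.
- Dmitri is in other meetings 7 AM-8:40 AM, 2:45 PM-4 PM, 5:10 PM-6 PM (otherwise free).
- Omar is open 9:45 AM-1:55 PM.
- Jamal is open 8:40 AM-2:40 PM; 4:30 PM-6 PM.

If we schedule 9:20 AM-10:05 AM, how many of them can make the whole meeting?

5

Kira free: 09:10-14:45 (invert busy blocks within the working day).
Elena free: 09:45-13:40 (invert busy blocks within the working day).
Vera free: 08:45-13:25, 14:00-15:45, 17:10-18:00 (invert busy blocks within the working day).
Leo free: 07:40-15:40 (invert busy blocks within the working day).
Dmitri free: 08:40-14:45, 16:00-17:10 (invert busy blocks within the working day).
Omar free: 09:45-13:55.
Jamal free: 08:40-14:40, 16:30-18:00.
Kira, Vera, Leo, Dmitri, and Jamal can make the full 09:20-10:05 slot — that's 5.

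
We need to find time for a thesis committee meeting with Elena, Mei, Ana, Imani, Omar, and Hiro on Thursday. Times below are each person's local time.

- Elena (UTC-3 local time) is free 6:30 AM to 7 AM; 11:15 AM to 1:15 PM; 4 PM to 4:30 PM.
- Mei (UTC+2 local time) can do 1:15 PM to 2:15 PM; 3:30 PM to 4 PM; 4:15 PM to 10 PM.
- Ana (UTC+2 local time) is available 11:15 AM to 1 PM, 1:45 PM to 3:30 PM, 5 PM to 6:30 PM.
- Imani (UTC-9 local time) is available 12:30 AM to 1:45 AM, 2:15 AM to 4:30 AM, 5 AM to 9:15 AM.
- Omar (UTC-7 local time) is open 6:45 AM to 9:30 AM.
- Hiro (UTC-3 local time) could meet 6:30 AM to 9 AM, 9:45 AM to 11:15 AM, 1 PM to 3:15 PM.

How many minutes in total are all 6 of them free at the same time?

Elena in UTC: 09:30-10:00, 14:15-16:15, 19:00-19:30 (add 3h to convert from UTC-3).
Mei in UTC: 11:15-12:15, 13:30-14:00, 14:15-20:00 (subtract 2h to convert from UTC+2).
Ana in UTC: 09:15-11:00, 11:45-13:30, 15:00-16:30 (subtract 2h to convert from UTC+2).
Imani in UTC: 09:30-10:45, 11:15-13:30, 14:00-18:15 (add 9h to convert from UTC-9).
Omar in UTC: 13:45-16:30 (add 7h to convert from UTC-7).
Hiro in UTC: 09:30-12:00, 12:45-14:15, 16:00-18:15 (add 3h to convert from UTC-3).
Elena ∩ Mei: 14:15-16:15, 19:00-19:30.
Elena ∩ Mei ∩ Ana: 15:00-16:15.
Elena ∩ Mei ∩ Ana ∩ Imani: 15:00-16:15.
Elena ∩ Mei ∩ Ana ∩ Imani ∩ Omar: 15:00-16:15.
Elena ∩ Mei ∩ Ana ∩ Imani ∩ Omar ∩ Hiro: 16:00-16:15.
That's a single block of 15 minutes.

15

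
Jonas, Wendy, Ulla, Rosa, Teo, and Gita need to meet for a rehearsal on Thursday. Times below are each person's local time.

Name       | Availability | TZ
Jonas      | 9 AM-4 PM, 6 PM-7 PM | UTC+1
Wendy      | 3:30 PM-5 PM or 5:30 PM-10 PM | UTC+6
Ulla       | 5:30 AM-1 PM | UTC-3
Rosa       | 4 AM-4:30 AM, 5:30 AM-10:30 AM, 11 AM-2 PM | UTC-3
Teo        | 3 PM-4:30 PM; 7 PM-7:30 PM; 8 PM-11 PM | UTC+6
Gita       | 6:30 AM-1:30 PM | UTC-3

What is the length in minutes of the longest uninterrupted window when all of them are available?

60

Jonas in UTC: 08:00-15:00, 17:00-18:00 (subtract 1h to convert from UTC+1).
Wendy in UTC: 09:30-11:00, 11:30-16:00 (subtract 6h to convert from UTC+6).
Ulla in UTC: 08:30-16:00 (add 3h to convert from UTC-3).
Rosa in UTC: 07:00-07:30, 08:30-13:30, 14:00-17:00 (add 3h to convert from UTC-3).
Teo in UTC: 09:00-10:30, 13:00-13:30, 14:00-17:00 (subtract 6h to convert from UTC+6).
Gita in UTC: 09:30-16:30 (add 3h to convert from UTC-3).
Jonas ∩ Wendy: 09:30-11:00, 11:30-15:00.
Jonas ∩ Wendy ∩ Ulla: 09:30-11:00, 11:30-15:00.
Jonas ∩ Wendy ∩ Ulla ∩ Rosa: 09:30-11:00, 11:30-13:30, 14:00-15:00.
Jonas ∩ Wendy ∩ Ulla ∩ Rosa ∩ Teo: 09:30-10:30, 13:00-13:30, 14:00-15:00.
Jonas ∩ Wendy ∩ Ulla ∩ Rosa ∩ Teo ∩ Gita: 09:30-10:30, 13:00-13:30, 14:00-15:00.
So the common availability across everyone is 09:30-10:30, 13:00-13:30, 14:00-15:00.
The longest is 09:30-10:30 at 60 minutes.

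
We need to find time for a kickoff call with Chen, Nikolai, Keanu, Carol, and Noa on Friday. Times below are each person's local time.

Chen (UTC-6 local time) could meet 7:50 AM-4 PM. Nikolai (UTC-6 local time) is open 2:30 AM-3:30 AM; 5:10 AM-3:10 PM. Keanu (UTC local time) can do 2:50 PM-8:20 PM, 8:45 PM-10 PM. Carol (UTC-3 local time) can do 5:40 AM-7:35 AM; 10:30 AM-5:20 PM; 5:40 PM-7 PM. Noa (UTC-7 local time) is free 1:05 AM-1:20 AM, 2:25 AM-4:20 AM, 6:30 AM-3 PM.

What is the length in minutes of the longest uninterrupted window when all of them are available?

Chen in UTC: 13:50-22:00 (add 6h to convert from UTC-6).
Nikolai in UTC: 08:30-09:30, 11:10-21:10 (add 6h to convert from UTC-6).
Keanu in UTC: 14:50-20:20, 20:45-22:00.
Carol in UTC: 08:40-10:35, 13:30-20:20, 20:40-22:00 (add 3h to convert from UTC-3).
Noa in UTC: 08:05-08:20, 09:25-11:20, 13:30-22:00 (add 7h to convert from UTC-7).
Chen ∩ Nikolai: 13:50-21:10.
Chen ∩ Nikolai ∩ Keanu: 14:50-20:20, 20:45-21:10.
Chen ∩ Nikolai ∩ Keanu ∩ Carol: 14:50-20:20, 20:45-21:10.
Chen ∩ Nikolai ∩ Keanu ∩ Carol ∩ Noa: 14:50-20:20, 20:45-21:10.
The longest is 14:50-20:20 at 330 minutes.

330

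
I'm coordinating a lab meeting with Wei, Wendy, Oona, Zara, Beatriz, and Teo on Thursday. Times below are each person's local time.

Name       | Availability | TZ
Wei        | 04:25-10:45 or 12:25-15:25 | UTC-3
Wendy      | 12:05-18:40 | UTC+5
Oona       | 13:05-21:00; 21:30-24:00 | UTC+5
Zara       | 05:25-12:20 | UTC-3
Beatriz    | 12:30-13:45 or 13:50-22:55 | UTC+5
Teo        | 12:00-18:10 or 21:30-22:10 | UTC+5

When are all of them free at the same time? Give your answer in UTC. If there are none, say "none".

08:25-08:45, 08:50-13:10

Wei in UTC: 07:25-13:45, 15:25-18:25 (add 3h to convert from UTC-3).
Wendy in UTC: 07:05-13:40 (subtract 5h to convert from UTC+5).
Oona in UTC: 08:05-16:00, 16:30-19:00 (subtract 5h to convert from UTC+5).
Zara in UTC: 08:25-15:20 (add 3h to convert from UTC-3).
Beatriz in UTC: 07:30-08:45, 08:50-17:55 (subtract 5h to convert from UTC+5).
Teo in UTC: 07:00-13:10, 16:30-17:10 (subtract 5h to convert from UTC+5).
Wei ∩ Wendy: 07:25-13:40.
Wei ∩ Wendy ∩ Oona: 08:05-13:40.
Wei ∩ Wendy ∩ Oona ∩ Zara: 08:25-13:40.
Wei ∩ Wendy ∩ Oona ∩ Zara ∩ Beatriz: 08:25-08:45, 08:50-13:40.
Wei ∩ Wendy ∩ Oona ∩ Zara ∩ Beatriz ∩ Teo: 08:25-08:45, 08:50-13:10.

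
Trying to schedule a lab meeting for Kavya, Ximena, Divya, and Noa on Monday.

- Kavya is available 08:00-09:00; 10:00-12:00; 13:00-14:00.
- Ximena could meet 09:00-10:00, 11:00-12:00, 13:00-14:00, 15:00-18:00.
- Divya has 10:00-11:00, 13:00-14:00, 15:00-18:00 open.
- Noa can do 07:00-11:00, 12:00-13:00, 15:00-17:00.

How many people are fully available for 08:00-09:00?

Kavya and Noa can make the full 08:00-09:00 slot — that's 2.

2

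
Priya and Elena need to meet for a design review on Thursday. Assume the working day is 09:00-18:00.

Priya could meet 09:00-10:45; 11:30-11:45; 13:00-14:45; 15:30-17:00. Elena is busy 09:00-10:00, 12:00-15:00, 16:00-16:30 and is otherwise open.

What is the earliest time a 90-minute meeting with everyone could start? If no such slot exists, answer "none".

none

Priya free: 09:00-10:45, 11:30-11:45, 13:00-14:45, 15:30-17:00.
Elena free: 10:00-12:00, 15:00-16:00, 16:30-18:00 (invert busy blocks within the working day).
Priya ∩ Elena: 10:00-10:45, 11:30-11:45, 15:30-16:00, 16:30-17:00.
No common window is at least 90 minutes long.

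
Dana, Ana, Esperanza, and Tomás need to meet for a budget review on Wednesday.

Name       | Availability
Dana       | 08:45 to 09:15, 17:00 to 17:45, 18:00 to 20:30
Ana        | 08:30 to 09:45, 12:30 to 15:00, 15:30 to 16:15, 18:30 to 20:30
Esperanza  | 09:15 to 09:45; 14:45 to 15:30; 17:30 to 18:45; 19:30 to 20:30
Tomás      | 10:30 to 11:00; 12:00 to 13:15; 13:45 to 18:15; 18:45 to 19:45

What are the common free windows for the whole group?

19:30-19:45

Dana ∩ Ana: 08:45-09:15, 18:30-20:30.
Dana ∩ Ana ∩ Esperanza: 18:30-18:45, 19:30-20:30.
Dana ∩ Ana ∩ Esperanza ∩ Tomás: 19:30-19:45.
Those are the intersection windows.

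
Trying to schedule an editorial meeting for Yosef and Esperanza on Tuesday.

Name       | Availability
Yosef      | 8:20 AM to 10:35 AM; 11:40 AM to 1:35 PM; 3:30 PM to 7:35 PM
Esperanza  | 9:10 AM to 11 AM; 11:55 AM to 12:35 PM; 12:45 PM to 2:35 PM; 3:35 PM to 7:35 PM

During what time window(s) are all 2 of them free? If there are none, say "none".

Yosef ∩ Esperanza: 09:10-10:35, 11:55-12:35, 12:45-13:35, 15:35-19:35.

09:10-10:35, 11:55-12:35, 12:45-13:35, 15:35-19:35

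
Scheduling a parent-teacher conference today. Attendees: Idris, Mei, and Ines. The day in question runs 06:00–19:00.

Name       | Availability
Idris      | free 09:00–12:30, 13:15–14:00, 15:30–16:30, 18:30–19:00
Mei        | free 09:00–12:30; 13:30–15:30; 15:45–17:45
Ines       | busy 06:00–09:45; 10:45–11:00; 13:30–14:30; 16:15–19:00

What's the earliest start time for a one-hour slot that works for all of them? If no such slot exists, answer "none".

09:45

Idris free: 09:00-12:30, 13:15-14:00, 15:30-16:30, 18:30-19:00.
Mei free: 09:00-12:30, 13:30-15:30, 15:45-17:45.
Ines free: 09:45-10:45, 11:00-13:30, 14:30-16:15 (invert busy blocks within the working day).
Idris ∩ Mei: 09:00-12:30, 13:30-14:00, 15:45-16:30.
Idris ∩ Mei ∩ Ines: 09:45-10:45, 11:00-12:30, 15:45-16:15.
The first common window of at least 60 minutes is 09:45-10:45, so the earliest start is 09:45.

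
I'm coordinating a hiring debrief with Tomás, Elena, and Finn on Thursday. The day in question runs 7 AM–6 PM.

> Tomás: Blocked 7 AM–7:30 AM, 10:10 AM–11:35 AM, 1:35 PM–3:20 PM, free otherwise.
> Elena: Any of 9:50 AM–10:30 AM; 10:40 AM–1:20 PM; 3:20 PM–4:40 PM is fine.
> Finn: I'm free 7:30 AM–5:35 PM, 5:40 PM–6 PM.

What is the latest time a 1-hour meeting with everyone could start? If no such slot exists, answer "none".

Tomás free: 07:30-10:10, 11:35-13:35, 15:20-18:00 (invert busy blocks within the working day).
Elena free: 09:50-10:30, 10:40-13:20, 15:20-16:40.
Finn free: 07:30-17:35, 17:40-18:00.
Tomás ∩ Elena: 09:50-10:10, 11:35-13:20, 15:20-16:40.
Tomás ∩ Elena ∩ Finn: 09:50-10:10, 11:35-13:20, 15:20-16:40.
Those are the intersection windows.
The last common window of at least 60 minutes is 15:20-16:40; a 60-minute meeting can start as late as 15:40 and still end by 16:40.

15:40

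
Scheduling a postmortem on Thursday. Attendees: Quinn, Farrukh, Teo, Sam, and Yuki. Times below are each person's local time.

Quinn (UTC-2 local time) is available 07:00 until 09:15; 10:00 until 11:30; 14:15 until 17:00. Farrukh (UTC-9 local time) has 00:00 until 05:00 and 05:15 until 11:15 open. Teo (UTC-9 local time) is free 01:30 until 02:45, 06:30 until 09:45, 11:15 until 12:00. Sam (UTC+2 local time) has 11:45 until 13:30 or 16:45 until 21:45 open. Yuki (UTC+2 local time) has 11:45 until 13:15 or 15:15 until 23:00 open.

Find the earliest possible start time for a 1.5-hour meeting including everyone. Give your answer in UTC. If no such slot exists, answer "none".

16:15

Quinn in UTC: 09:00-11:15, 12:00-13:30, 16:15-19:00 (add 2h to convert from UTC-2).
Farrukh in UTC: 09:00-14:00, 14:15-20:15 (add 9h to convert from UTC-9).
Teo in UTC: 10:30-11:45, 15:30-18:45, 20:15-21:00 (add 9h to convert from UTC-9).
Sam in UTC: 09:45-11:30, 14:45-19:45 (subtract 2h to convert from UTC+2).
Yuki in UTC: 09:45-11:15, 13:15-21:00 (subtract 2h to convert from UTC+2).
Quinn ∩ Farrukh: 09:00-11:15, 12:00-13:30, 16:15-19:00.
Quinn ∩ Farrukh ∩ Teo: 10:30-11:15, 16:15-18:45.
Quinn ∩ Farrukh ∩ Teo ∩ Sam: 10:30-11:15, 16:15-18:45.
Quinn ∩ Farrukh ∩ Teo ∩ Sam ∩ Yuki: 10:30-11:15, 16:15-18:45.
The first common window of at least 90 minutes is 16:15-18:45, so the earliest start is 16:15.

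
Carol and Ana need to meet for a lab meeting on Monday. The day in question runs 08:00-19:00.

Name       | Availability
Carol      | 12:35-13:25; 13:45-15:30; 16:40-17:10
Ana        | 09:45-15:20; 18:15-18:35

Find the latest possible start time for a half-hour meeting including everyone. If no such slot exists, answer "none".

Carol ∩ Ana: 12:35-13:25, 13:45-15:20.
The last common window of at least 30 minutes is 13:45-15:20; a 30-minute meeting can start as late as 14:50 and still end by 15:20.

14:50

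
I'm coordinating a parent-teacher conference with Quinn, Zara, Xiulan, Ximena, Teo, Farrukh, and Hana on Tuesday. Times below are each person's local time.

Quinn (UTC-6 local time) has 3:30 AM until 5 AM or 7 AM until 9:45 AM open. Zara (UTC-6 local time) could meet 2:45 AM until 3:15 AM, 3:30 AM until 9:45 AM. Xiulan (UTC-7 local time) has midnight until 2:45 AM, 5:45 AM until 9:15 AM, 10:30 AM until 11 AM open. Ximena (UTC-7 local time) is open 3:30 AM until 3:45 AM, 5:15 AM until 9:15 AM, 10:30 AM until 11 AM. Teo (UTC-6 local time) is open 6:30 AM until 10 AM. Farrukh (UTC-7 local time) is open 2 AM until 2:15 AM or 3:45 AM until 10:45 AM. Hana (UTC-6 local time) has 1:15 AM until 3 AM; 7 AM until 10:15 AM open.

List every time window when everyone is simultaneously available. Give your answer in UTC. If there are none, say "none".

Quinn in UTC: 09:30-11:00, 13:00-15:45 (add 6h to convert from UTC-6).
Zara in UTC: 08:45-09:15, 09:30-15:45 (add 6h to convert from UTC-6).
Xiulan in UTC: 07:00-09:45, 12:45-16:15, 17:30-18:00 (add 7h to convert from UTC-7).
Ximena in UTC: 10:30-10:45, 12:15-16:15, 17:30-18:00 (add 7h to convert from UTC-7).
Teo in UTC: 12:30-16:00 (add 6h to convert from UTC-6).
Farrukh in UTC: 09:00-09:15, 10:45-17:45 (add 7h to convert from UTC-7).
Hana in UTC: 07:15-09:00, 13:00-16:15 (add 6h to convert from UTC-6).
Quinn ∩ Zara: 09:30-11:00, 13:00-15:45.
Quinn ∩ Zara ∩ Xiulan: 09:30-09:45, 13:00-15:45.
Quinn ∩ Zara ∩ Xiulan ∩ Ximena: 13:00-15:45.
Quinn ∩ Zara ∩ Xiulan ∩ Ximena ∩ Teo: 13:00-15:45.
Quinn ∩ Zara ∩ Xiulan ∩ Ximena ∩ Teo ∩ Farrukh: 13:00-15:45.
Quinn ∩ Zara ∩ Xiulan ∩ Ximena ∩ Teo ∩ Farrukh ∩ Hana: 13:00-15:45.

13:00-15:45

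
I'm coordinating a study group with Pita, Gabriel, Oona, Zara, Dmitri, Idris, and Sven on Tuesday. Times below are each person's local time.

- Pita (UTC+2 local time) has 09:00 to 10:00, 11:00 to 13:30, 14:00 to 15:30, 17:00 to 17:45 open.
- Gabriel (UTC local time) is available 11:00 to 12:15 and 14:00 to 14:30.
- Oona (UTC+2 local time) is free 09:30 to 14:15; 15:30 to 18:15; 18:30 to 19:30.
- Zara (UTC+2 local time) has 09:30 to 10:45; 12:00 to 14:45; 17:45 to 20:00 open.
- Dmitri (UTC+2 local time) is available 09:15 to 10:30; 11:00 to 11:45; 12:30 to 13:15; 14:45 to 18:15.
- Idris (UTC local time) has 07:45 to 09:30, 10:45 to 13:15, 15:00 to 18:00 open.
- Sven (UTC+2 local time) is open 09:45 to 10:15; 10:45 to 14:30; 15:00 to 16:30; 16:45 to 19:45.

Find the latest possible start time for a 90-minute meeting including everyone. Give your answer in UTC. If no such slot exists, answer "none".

none

Pita in UTC: 07:00-08:00, 09:00-11:30, 12:00-13:30, 15:00-15:45 (subtract 2h to convert from UTC+2).
Gabriel in UTC: 11:00-12:15, 14:00-14:30.
Oona in UTC: 07:30-12:15, 13:30-16:15, 16:30-17:30 (subtract 2h to convert from UTC+2).
Zara in UTC: 07:30-08:45, 10:00-12:45, 15:45-18:00 (subtract 2h to convert from UTC+2).
Dmitri in UTC: 07:15-08:30, 09:00-09:45, 10:30-11:15, 12:45-16:15 (subtract 2h to convert from UTC+2).
Idris in UTC: 07:45-09:30, 10:45-13:15, 15:00-18:00.
Sven in UTC: 07:45-08:15, 08:45-12:30, 13:00-14:30, 14:45-17:45 (subtract 2h to convert from UTC+2).
Pita ∩ Gabriel: 11:00-11:30, 12:00-12:15.
Pita ∩ Gabriel ∩ Oona: 11:00-11:30, 12:00-12:15.
Pita ∩ Gabriel ∩ Oona ∩ Zara: 11:00-11:30, 12:00-12:15.
Pita ∩ Gabriel ∩ Oona ∩ Zara ∩ Dmitri: 11:00-11:15.
Pita ∩ Gabriel ∩ Oona ∩ Zara ∩ Dmitri ∩ Idris: 11:00-11:15.
Pita ∩ Gabriel ∩ Oona ∩ Zara ∩ Dmitri ∩ Idris ∩ Sven: 11:00-11:15.
Those are the intersection windows.
No common window is at least 90 minutes long.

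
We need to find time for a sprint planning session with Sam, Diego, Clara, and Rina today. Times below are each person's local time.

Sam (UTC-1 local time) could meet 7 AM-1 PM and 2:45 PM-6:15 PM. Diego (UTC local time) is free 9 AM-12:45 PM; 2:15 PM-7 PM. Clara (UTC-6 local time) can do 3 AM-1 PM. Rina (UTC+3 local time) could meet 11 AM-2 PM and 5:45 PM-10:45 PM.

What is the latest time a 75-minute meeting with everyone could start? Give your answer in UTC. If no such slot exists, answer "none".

Sam in UTC: 08:00-14:00, 15:45-19:15 (add 1h to convert from UTC-1).
Diego in UTC: 09:00-12:45, 14:15-19:00.
Clara in UTC: 09:00-19:00 (add 6h to convert from UTC-6).
Rina in UTC: 08:00-11:00, 14:45-19:45 (subtract 3h to convert from UTC+3).
Sam ∩ Diego: 09:00-12:45, 15:45-19:00.
Sam ∩ Diego ∩ Clara: 09:00-12:45, 15:45-19:00.
Sam ∩ Diego ∩ Clara ∩ Rina: 09:00-11:00, 15:45-19:00.
The last common window of at least 75 minutes is 15:45-19:00; a 75-minute meeting can start as late as 17:45 and still end by 19:00.

17:45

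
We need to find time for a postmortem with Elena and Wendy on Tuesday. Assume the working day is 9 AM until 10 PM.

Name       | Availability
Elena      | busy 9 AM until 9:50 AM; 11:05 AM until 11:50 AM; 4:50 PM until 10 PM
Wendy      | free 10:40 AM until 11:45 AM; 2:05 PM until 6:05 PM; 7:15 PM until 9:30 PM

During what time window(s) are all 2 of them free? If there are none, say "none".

Elena free: 09:50-11:05, 11:50-16:50 (invert busy blocks within the working day).
Wendy free: 10:40-11:45, 14:05-18:05, 19:15-21:30.
Elena ∩ Wendy: 10:40-11:05, 14:05-16:50.

10:40-11:05, 14:05-16:50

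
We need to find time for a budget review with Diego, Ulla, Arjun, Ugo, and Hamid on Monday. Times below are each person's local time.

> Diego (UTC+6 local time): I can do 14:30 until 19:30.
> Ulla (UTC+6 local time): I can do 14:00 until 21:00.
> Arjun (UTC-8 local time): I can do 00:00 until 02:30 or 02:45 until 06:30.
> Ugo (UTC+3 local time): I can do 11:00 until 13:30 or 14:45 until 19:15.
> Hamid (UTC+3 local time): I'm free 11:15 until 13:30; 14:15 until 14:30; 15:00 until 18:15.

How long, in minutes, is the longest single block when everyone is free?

Diego in UTC: 08:30-13:30 (subtract 6h to convert from UTC+6).
Ulla in UTC: 08:00-15:00 (subtract 6h to convert from UTC+6).
Arjun in UTC: 08:00-10:30, 10:45-14:30 (add 8h to convert from UTC-8).
Ugo in UTC: 08:00-10:30, 11:45-16:15 (subtract 3h to convert from UTC+3).
Hamid in UTC: 08:15-10:30, 11:15-11:30, 12:00-15:15 (subtract 3h to convert from UTC+3).
Diego ∩ Ulla: 08:30-13:30.
Diego ∩ Ulla ∩ Arjun: 08:30-10:30, 10:45-13:30.
Diego ∩ Ulla ∩ Arjun ∩ Ugo: 08:30-10:30, 11:45-13:30.
Diego ∩ Ulla ∩ Arjun ∩ Ugo ∩ Hamid: 08:30-10:30, 12:00-13:30.
The longest is 08:30-10:30 at 120 minutes.

120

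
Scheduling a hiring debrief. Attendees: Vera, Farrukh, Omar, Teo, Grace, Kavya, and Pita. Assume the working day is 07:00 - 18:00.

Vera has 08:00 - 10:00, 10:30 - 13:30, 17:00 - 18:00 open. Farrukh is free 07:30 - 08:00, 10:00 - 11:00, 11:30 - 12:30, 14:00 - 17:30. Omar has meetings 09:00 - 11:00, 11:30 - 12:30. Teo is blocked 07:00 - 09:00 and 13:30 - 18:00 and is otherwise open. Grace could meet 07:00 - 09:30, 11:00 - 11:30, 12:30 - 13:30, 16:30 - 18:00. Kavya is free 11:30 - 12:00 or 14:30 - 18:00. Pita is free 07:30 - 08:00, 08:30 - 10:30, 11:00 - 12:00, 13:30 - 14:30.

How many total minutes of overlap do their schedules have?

0

Vera free: 08:00-10:00, 10:30-13:30, 17:00-18:00.
Farrukh free: 07:30-08:00, 10:00-11:00, 11:30-12:30, 14:00-17:30.
Omar free: 07:00-09:00, 11:00-11:30, 12:30-18:00 (invert busy blocks within the working day).
Teo free: 09:00-13:30 (invert busy blocks within the working day).
Grace free: 07:00-09:30, 11:00-11:30, 12:30-13:30, 16:30-18:00.
Kavya free: 11:30-12:00, 14:30-18:00.
Pita free: 07:30-08:00, 08:30-10:30, 11:00-12:00, 13:30-14:30.
Vera ∩ Farrukh: 10:30-11:00, 11:30-12:30, 17:00-17:30.
Vera ∩ Farrukh ∩ Omar: 17:00-17:30.
Vera ∩ Farrukh ∩ Omar ∩ Teo: ∅.
Vera ∩ Farrukh ∩ Omar ∩ Teo ∩ Grace: ∅.
Vera ∩ Farrukh ∩ Omar ∩ Teo ∩ Grace ∩ Kavya: ∅.
Vera ∩ Farrukh ∩ Omar ∩ Teo ∩ Grace ∩ Kavya ∩ Pita: ∅.
There is no time when everyone is free.
There is no common window, so the total is 0 minutes.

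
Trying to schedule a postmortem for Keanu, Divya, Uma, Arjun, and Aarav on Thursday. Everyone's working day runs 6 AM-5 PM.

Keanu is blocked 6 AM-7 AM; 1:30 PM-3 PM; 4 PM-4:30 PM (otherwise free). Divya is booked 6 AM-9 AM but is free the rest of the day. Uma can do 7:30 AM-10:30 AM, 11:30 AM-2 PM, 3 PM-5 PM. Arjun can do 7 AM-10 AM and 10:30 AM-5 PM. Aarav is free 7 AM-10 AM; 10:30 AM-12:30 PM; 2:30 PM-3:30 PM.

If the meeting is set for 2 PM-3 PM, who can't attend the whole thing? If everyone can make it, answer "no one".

Aarav, Keanu, Uma

Keanu free: 07:00-13:30, 15:00-16:00, 16:30-17:00 (invert busy blocks within the working day).
Divya free: 09:00-17:00 (invert busy blocks within the working day).
Uma free: 07:30-10:30, 11:30-14:00, 15:00-17:00.
Arjun free: 07:00-10:00, 10:30-17:00.
Aarav free: 07:00-10:00, 10:30-12:30, 14:30-15:30.
Keanu: not fully free for 14:00-15:00. Divya: free for 14:00-15:00. Uma: not fully free for 14:00-15:00. Arjun: free for 14:00-15:00. Aarav: not fully free for 14:00-15:00.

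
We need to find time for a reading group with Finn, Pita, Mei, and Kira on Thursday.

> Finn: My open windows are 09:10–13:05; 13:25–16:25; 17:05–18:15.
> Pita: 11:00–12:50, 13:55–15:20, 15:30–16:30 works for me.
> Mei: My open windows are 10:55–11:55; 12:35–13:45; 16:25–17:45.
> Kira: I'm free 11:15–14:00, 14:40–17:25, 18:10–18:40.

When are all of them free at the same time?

11:15-11:55, 12:35-12:50

Finn ∩ Pita: 11:00-12:50, 13:55-15:20, 15:30-16:25.
Finn ∩ Pita ∩ Mei: 11:00-11:55, 12:35-12:50.
Finn ∩ Pita ∩ Mei ∩ Kira: 11:15-11:55, 12:35-12:50.
Those are the intersection windows.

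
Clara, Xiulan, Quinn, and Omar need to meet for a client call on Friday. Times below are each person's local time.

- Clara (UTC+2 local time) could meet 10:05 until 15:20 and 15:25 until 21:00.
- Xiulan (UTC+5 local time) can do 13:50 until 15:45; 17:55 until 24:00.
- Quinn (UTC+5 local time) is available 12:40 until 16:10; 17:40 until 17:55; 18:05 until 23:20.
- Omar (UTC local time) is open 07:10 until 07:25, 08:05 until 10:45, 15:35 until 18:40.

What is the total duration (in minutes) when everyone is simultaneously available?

280

Clara in UTC: 08:05-13:20, 13:25-19:00 (subtract 2h to convert from UTC+2).
Xiulan in UTC: 08:50-10:45, 12:55-19:00 (subtract 5h to convert from UTC+5).
Quinn in UTC: 07:40-11:10, 12:40-12:55, 13:05-18:20 (subtract 5h to convert from UTC+5).
Omar in UTC: 07:10-07:25, 08:05-10:45, 15:35-18:40.
Clara ∩ Xiulan: 08:50-10:45, 12:55-13:20, 13:25-19:00.
Clara ∩ Xiulan ∩ Quinn: 08:50-10:45, 13:05-13:20, 13:25-18:20.
Clara ∩ Xiulan ∩ Quinn ∩ Omar: 08:50-10:45, 15:35-18:20.
So the common availability across everyone is 08:50-10:45, 15:35-18:20.
Summing the common windows: 115 + 165 = 280 minutes.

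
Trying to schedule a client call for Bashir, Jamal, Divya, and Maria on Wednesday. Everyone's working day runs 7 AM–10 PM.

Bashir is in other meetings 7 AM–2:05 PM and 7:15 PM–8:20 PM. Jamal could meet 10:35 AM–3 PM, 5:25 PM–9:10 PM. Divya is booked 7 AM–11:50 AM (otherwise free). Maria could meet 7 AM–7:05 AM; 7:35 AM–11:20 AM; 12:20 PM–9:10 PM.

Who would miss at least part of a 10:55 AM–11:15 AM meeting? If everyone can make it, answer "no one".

Bashir free: 14:05-19:15, 20:20-22:00 (invert busy blocks within the working day).
Jamal free: 10:35-15:00, 17:25-21:10.
Divya free: 11:50-22:00 (invert busy blocks within the working day).
Maria free: 07:00-07:05, 07:35-11:20, 12:20-21:10.
Bashir: not fully free for 10:55-11:15. Jamal: free for 10:55-11:15. Divya: not fully free for 10:55-11:15. Maria: free for 10:55-11:15.

Bashir, Divya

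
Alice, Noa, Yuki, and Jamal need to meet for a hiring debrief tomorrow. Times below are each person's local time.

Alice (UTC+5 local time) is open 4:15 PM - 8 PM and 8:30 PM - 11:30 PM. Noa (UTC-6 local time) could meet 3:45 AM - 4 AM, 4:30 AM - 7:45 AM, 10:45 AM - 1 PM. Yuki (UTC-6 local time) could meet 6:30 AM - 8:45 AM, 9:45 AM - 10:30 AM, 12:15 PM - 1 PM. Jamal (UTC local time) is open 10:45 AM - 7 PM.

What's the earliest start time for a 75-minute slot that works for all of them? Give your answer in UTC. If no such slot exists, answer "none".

12:30

Alice in UTC: 11:15-15:00, 15:30-18:30 (subtract 5h to convert from UTC+5).
Noa in UTC: 09:45-10:00, 10:30-13:45, 16:45-19:00 (add 6h to convert from UTC-6).
Yuki in UTC: 12:30-14:45, 15:45-16:30, 18:15-19:00 (add 6h to convert from UTC-6).
Jamal in UTC: 10:45-19:00.
Alice ∩ Noa: 11:15-13:45, 16:45-18:30.
Alice ∩ Noa ∩ Yuki: 12:30-13:45, 18:15-18:30.
Alice ∩ Noa ∩ Yuki ∩ Jamal: 12:30-13:45, 18:15-18:30.
The first common window of at least 75 minutes is 12:30-13:45, so the earliest start is 12:30.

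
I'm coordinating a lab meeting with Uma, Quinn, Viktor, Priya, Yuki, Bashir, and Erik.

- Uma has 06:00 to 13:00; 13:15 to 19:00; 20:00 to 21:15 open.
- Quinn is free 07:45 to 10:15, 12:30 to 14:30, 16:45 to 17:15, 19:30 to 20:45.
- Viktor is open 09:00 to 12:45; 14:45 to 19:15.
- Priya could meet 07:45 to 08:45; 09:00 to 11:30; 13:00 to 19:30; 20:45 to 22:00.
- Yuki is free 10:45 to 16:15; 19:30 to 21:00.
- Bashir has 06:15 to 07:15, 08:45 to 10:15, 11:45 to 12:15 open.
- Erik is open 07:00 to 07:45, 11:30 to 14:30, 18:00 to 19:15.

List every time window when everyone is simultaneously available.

none

Uma ∩ Quinn: 07:45-10:15, 12:30-13:00, 13:15-14:30, 16:45-17:15, 20:00-20:45.
Uma ∩ Quinn ∩ Viktor: 09:00-10:15, 12:30-12:45, 16:45-17:15.
Uma ∩ Quinn ∩ Viktor ∩ Priya: 09:00-10:15, 16:45-17:15.
Uma ∩ Quinn ∩ Viktor ∩ Priya ∩ Yuki: ∅.
Uma ∩ Quinn ∩ Viktor ∩ Priya ∩ Yuki ∩ Bashir: ∅.
Uma ∩ Quinn ∩ Viktor ∩ Priya ∩ Yuki ∩ Bashir ∩ Erik: ∅.
There is no time when everyone is free.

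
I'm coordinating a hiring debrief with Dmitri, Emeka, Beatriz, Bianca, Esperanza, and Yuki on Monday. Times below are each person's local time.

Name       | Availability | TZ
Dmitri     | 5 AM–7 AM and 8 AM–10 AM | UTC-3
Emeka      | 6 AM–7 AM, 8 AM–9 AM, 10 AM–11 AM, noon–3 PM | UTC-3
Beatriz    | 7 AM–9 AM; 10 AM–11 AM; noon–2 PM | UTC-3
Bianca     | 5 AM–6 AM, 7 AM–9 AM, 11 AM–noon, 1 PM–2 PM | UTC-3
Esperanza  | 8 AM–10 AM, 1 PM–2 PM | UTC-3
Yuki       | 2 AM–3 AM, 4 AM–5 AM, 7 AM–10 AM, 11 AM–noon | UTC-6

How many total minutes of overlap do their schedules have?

0

Dmitri in UTC: 08:00-10:00, 11:00-13:00 (add 3h to convert from UTC-3).
Emeka in UTC: 09:00-10:00, 11:00-12:00, 13:00-14:00, 15:00-18:00 (add 3h to convert from UTC-3).
Beatriz in UTC: 10:00-12:00, 13:00-14:00, 15:00-17:00 (add 3h to convert from UTC-3).
Bianca in UTC: 08:00-09:00, 10:00-12:00, 14:00-15:00, 16:00-17:00 (add 3h to convert from UTC-3).
Esperanza in UTC: 11:00-13:00, 16:00-17:00 (add 3h to convert from UTC-3).
Yuki in UTC: 08:00-09:00, 10:00-11:00, 13:00-16:00, 17:00-18:00 (add 6h to convert from UTC-6).
Dmitri ∩ Emeka: 09:00-10:00, 11:00-12:00.
Dmitri ∩ Emeka ∩ Beatriz: 11:00-12:00.
Dmitri ∩ Emeka ∩ Beatriz ∩ Bianca: 11:00-12:00.
Dmitri ∩ Emeka ∩ Beatriz ∩ Bianca ∩ Esperanza: 11:00-12:00.
Dmitri ∩ Emeka ∩ Beatriz ∩ Bianca ∩ Esperanza ∩ Yuki: ∅.
There is no time when everyone is free.
There is no common window, so the total is 0 minutes.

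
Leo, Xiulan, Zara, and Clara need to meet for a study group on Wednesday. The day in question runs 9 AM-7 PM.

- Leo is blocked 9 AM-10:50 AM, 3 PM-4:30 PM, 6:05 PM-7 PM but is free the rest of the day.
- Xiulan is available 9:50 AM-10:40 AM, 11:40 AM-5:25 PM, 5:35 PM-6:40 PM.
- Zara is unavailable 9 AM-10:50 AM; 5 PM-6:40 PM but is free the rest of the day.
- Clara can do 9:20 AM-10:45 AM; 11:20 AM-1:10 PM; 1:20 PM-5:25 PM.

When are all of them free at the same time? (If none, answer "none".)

Leo free: 10:50-15:00, 16:30-18:05 (invert busy blocks within the working day).
Xiulan free: 09:50-10:40, 11:40-17:25, 17:35-18:40.
Zara free: 10:50-17:00, 18:40-19:00 (invert busy blocks within the working day).
Clara free: 09:20-10:45, 11:20-13:10, 13:20-17:25.
Leo ∩ Xiulan: 11:40-15:00, 16:30-17:25, 17:35-18:05.
Leo ∩ Xiulan ∩ Zara: 11:40-15:00, 16:30-17:00.
Leo ∩ Xiulan ∩ Zara ∩ Clara: 11:40-13:10, 13:20-15:00, 16:30-17:00.
So the common availability across everyone is 11:40-13:10, 13:20-15:00, 16:30-17:00.

11:40-13:10, 13:20-15:00, 16:30-17:00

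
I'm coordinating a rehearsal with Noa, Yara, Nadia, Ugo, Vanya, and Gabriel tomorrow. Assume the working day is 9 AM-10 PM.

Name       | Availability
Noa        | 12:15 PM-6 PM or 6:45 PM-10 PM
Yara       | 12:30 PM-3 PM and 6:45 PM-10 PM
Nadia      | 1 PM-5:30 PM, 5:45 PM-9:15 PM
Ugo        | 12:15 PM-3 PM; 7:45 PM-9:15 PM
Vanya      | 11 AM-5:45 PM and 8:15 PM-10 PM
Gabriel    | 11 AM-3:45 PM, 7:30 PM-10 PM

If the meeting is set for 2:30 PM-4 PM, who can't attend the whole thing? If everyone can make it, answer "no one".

Gabriel, Ugo, Yara

Noa: free for 14:30-16:00. Yara: not fully free for 14:30-16:00. Nadia: free for 14:30-16:00. Ugo: not fully free for 14:30-16:00. Vanya: free for 14:30-16:00. Gabriel: not fully free for 14:30-16:00.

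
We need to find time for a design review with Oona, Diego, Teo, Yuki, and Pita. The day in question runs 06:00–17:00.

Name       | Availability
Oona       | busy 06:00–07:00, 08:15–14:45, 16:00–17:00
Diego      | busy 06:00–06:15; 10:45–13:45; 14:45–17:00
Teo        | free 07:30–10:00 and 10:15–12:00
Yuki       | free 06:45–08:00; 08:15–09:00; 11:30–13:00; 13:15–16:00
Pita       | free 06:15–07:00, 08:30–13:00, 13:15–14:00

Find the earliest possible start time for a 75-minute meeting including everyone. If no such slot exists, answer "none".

Oona free: 07:00-08:15, 14:45-16:00 (invert busy blocks within the working day).
Diego free: 06:15-10:45, 13:45-14:45 (invert busy blocks within the working day).
Teo free: 07:30-10:00, 10:15-12:00.
Yuki free: 06:45-08:00, 08:15-09:00, 11:30-13:00, 13:15-16:00.
Pita free: 06:15-07:00, 08:30-13:00, 13:15-14:00.
Oona ∩ Diego: 07:00-08:15.
Oona ∩ Diego ∩ Teo: 07:30-08:15.
Oona ∩ Diego ∩ Teo ∩ Yuki: 07:30-08:00.
Oona ∩ Diego ∩ Teo ∩ Yuki ∩ Pita: ∅.
There is no time when everyone is free.
No common window is at least 75 minutes long.

none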